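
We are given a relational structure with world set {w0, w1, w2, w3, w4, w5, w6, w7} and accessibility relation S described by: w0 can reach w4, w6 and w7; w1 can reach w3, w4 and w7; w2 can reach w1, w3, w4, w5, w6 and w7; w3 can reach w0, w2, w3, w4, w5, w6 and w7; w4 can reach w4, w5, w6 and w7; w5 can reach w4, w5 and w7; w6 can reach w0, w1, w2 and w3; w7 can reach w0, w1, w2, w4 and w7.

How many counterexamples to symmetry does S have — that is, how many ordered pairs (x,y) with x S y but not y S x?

13

Enumerating: (w0,w4), (w1,w3), (w1,w4), (w2,w1), (w2,w4), (w2,w5), (w3,w0), (w3,w4), (w3,w5), (w3,w7), (w4,w6), (w5,w7), (w6,w1).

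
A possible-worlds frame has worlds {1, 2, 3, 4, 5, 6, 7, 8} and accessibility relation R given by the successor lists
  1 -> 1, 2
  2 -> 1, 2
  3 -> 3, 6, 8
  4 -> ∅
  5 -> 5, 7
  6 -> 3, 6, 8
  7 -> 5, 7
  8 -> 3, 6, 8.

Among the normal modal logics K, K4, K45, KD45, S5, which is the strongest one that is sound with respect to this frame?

K45

Transitive (axiom 4): yes — every two-step R-path is closed by a direct edge.
Euclidean (axiom 5): yes — any two successors of a common world are R-related.
Serial (axiom D): no — 4 has no R-successor.
Reflexive (axiom T): no — 4 is not related to itself.
So F validates K, K4, K45; KD45 would additionally require R to be serial. The strongest is K45.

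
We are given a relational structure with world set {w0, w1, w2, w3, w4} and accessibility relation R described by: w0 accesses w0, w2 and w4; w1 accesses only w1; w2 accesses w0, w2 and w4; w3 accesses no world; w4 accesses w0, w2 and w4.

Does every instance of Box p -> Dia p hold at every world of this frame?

Axiom D corresponds to the accessibility relation being serial.
Serial: no — w3 has no R-successor.

No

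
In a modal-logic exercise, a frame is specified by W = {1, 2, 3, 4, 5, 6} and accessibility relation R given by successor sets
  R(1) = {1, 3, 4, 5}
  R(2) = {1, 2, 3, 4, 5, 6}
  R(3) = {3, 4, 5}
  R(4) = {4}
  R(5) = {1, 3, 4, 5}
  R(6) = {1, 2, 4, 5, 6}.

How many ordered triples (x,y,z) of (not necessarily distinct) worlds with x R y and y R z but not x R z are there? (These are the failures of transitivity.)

Enumerating: (3,5,1), (6,1,3), (6,2,3), (6,5,3).

4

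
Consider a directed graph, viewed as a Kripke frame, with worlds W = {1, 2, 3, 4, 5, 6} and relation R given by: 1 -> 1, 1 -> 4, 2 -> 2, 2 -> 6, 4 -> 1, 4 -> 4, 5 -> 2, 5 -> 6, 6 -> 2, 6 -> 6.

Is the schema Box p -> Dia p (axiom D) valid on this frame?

By correspondence theory, D is valid on a frame iff R is serial.
Serial: no — 3 has no R-successor.

No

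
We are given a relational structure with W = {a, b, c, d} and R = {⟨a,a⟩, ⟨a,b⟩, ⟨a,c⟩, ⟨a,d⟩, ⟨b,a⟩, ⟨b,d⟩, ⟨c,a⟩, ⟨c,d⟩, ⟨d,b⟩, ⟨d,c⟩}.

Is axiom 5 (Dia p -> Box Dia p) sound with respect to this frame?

No

The schema 5 characterises exactly the Euclidean frames.
Euclidean: no — a R b and a R c, but not b R c.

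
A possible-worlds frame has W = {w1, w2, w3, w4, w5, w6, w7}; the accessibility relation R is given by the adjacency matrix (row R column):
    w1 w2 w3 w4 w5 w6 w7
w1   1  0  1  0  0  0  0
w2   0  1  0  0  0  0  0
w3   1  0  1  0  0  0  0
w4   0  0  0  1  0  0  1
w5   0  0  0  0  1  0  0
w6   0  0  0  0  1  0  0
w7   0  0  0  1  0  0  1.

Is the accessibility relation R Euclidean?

Yes

Euclidean: yes — any two successors of a common world are R-related.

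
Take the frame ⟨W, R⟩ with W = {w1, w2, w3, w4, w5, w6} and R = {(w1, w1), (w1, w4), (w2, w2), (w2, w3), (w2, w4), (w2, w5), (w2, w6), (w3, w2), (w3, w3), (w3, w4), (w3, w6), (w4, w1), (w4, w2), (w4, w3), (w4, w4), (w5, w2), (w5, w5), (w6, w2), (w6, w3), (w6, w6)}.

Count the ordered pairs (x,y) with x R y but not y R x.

0

R is symmetric; there are no such tuples.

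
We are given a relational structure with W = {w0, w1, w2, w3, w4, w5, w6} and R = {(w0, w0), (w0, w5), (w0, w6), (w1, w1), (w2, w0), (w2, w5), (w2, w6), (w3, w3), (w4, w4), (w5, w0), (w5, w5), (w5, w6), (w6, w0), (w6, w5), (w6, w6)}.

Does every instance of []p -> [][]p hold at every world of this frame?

Yes

The schema 4 characterises exactly the transitive frames.
Transitive: yes — every two-step R-path is closed by a direct edge.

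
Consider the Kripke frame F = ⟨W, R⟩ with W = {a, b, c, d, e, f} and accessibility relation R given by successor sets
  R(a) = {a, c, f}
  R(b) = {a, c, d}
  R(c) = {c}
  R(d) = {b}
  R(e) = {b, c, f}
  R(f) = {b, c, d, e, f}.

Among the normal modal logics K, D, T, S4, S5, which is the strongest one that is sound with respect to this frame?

D

Serial (axiom D): yes — every world has a successor (e.g. a R a).
Reflexive (axiom T): no — b is not related to itself.
Transitive (axiom 4): no — a R f and f R b, but not a R b.
Euclidean (axiom 5): no — a R c and a R f, but not c R f.
So F validates K, D; T would additionally require R to be reflexive. The strongest is D.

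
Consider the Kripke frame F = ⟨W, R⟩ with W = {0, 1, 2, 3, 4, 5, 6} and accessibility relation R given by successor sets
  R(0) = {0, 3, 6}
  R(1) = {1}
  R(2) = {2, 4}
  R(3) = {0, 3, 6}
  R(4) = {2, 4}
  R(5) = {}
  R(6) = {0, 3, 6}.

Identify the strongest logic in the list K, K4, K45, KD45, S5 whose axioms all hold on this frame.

K45

Transitive (axiom 4): yes — every two-step R-path is closed by a direct edge.
Euclidean (axiom 5): yes — any two successors of a common world are R-related.
Serial (axiom D): no — 5 has no R-successor.
Reflexive (axiom T): no — 5 is not related to itself.
So F validates K, K4, K45; KD45 would additionally require R to be serial. The strongest is K45.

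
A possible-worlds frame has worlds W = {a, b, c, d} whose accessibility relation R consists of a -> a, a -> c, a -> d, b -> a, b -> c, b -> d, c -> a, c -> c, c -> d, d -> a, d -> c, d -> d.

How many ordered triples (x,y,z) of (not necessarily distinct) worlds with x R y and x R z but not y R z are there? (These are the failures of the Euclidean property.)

R is Euclidean; there are no such tuples.

0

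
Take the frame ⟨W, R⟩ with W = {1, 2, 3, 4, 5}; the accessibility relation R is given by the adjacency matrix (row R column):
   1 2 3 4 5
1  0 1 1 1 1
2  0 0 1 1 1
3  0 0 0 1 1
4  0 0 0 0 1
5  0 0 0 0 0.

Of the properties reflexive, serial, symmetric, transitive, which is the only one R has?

transitive

Reflexive: no — 1 is not related to itself.
Serial: no — 5 has no R-successor.
Symmetric: no — 1 R 2 but not 2 R 1.
Transitive: yes — every two-step R-path is closed by a direct edge.
Only transitive holds.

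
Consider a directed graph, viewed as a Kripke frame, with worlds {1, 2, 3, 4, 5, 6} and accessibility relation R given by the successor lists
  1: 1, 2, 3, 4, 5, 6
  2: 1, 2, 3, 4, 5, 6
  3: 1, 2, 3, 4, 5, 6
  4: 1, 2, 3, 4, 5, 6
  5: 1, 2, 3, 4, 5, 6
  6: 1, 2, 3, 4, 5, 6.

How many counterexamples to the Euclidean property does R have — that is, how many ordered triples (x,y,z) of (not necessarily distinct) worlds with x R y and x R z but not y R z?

R is Euclidean; there are no such tuples.

0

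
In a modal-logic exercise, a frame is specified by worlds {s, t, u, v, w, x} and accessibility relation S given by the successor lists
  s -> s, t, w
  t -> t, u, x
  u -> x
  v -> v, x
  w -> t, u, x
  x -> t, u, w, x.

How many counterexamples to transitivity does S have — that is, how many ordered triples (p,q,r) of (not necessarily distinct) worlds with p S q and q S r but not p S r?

12

Enumerating: (s,t,u), (s,t,x), (s,w,u), (s,w,x), (t,x,w), (u,x,t), (u,x,u), (u,x,w), (v,x,t), (v,x,u), (v,x,w), (w,x,w).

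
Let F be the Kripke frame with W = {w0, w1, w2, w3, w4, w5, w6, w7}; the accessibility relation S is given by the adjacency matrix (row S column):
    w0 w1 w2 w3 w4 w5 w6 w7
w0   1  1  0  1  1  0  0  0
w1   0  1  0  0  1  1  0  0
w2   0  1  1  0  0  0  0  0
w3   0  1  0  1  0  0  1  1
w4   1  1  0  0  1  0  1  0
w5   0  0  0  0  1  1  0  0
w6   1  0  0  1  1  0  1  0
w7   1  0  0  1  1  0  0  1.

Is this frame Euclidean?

Euclidean: no — w0 S w1 and w0 S w3, but not w1 S w3.

No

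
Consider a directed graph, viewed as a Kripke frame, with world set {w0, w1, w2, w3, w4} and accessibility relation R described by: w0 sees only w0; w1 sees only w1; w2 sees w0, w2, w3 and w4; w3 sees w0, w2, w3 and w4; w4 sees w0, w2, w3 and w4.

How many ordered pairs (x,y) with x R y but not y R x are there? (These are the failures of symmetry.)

3

Enumerating: (w2,w0), (w3,w0), (w4,w0).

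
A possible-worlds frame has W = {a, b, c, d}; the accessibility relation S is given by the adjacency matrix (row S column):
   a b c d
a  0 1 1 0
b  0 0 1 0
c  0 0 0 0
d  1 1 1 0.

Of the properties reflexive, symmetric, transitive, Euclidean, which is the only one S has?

Reflexive: no — a is not related to itself.
Symmetric: no — a S b but not b S a.
Transitive: yes — every two-step S-path is closed by a direct edge.
Euclidean: no — a S c and a S b, but not c S b.
Only transitive holds.

transitive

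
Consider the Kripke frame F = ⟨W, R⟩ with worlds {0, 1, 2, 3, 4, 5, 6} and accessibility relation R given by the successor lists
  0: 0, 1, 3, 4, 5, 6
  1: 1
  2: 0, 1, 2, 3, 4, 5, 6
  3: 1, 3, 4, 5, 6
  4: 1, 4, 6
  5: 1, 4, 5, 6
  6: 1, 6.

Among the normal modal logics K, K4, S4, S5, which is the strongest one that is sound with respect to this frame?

Transitive (axiom 4): yes — every two-step R-path is closed by a direct edge.
Reflexive (axiom T): yes — every world is R-related to itself.
Euclidean (axiom 5): no — 0 R 1 and 0 R 3, but not 1 R 3.
So F validates K, K4, S4; S5 would additionally require R to be Euclidean. The strongest is S4.

S4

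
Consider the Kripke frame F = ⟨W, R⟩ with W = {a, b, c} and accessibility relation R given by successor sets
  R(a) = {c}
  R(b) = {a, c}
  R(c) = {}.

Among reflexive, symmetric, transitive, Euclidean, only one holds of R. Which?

transitive

Reflexive: no — a is not related to itself.
Symmetric: no — a R c but not c R a.
Transitive: yes — every two-step R-path is closed by a direct edge.
Euclidean: no — b R c and b R a, but not c R a.
Only transitive holds.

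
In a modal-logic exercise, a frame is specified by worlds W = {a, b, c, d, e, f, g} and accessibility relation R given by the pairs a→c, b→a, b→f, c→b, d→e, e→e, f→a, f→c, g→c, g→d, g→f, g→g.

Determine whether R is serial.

Serial: yes — every world has a successor (e.g. a R c).

Yes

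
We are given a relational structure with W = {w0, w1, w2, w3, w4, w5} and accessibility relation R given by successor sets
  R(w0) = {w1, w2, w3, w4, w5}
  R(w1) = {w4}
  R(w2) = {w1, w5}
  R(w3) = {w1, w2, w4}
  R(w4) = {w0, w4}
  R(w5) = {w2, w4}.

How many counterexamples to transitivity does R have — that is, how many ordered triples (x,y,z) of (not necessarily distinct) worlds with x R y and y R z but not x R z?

Enumerating: (w0,w4,w0), (w1,w4,w0), (w2,w1,w4), (w2,w5,w2), (w2,w5,w4), (w3,w2,w5), (w3,w4,w0), (w4,w0,w1), (w4,w0,w2), (w4,w0,w3), (w4,w0,w5), (w5,w2,w1), (w5,w2,w5), (w5,w4,w0).

14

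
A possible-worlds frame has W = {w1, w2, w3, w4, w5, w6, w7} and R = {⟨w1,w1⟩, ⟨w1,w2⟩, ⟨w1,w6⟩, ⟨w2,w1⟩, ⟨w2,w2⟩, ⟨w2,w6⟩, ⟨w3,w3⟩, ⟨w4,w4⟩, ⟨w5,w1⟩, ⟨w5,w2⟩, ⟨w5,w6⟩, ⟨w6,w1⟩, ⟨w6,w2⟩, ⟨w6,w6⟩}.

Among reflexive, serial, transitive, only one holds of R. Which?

transitive

Reflexive: no — w5 is not related to itself.
Serial: no — w7 has no R-successor.
Transitive: yes — every two-step R-path is closed by a direct edge.
Only transitive holds.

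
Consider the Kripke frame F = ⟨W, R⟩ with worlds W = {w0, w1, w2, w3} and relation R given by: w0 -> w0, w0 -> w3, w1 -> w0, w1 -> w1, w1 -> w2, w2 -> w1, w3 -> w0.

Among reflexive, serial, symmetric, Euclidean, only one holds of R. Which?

serial

Reflexive: no — w2 is not related to itself.
Serial: yes — every world has a successor (e.g. w0 R w0).
Symmetric: no — w1 R w0 but not w0 R w1.
Euclidean: no — w1 R w0 and w1 R w2, but not w0 R w2.
Only serial holds.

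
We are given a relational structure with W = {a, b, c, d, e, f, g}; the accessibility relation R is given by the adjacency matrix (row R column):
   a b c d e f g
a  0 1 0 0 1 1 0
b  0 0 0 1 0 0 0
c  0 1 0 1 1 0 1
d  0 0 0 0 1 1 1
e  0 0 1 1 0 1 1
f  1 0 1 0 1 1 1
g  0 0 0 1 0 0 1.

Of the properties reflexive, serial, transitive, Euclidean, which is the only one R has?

Reflexive: no — a is not related to itself.
Serial: yes — every world has a successor (e.g. a R b).
Transitive: no — a R b and b R d, but not a R d.
Euclidean: no — a R b and a R e, but not b R e.
Only serial holds.

serial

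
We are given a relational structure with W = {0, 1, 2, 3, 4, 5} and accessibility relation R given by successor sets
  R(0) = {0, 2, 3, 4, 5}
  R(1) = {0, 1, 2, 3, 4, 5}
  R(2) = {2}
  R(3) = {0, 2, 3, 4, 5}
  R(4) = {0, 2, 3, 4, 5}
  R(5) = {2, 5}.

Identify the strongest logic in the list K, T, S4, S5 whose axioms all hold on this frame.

Reflexive (axiom T): yes — every world is R-related to itself.
Transitive (axiom 4): yes — every two-step R-path is closed by a direct edge.
Euclidean (axiom 5): no — 0 R 2 and 0 R 3, but not 2 R 3.
So F validates K, T, S4; S5 would additionally require R to be Euclidean. The strongest is S4.

S4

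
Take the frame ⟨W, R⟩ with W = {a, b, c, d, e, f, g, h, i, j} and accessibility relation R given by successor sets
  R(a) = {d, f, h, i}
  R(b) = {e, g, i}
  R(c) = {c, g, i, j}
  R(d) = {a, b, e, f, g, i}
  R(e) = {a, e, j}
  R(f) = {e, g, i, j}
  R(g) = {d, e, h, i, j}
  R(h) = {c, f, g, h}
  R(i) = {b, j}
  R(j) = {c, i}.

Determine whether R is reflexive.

Reflexive: no — a is not related to itself.

No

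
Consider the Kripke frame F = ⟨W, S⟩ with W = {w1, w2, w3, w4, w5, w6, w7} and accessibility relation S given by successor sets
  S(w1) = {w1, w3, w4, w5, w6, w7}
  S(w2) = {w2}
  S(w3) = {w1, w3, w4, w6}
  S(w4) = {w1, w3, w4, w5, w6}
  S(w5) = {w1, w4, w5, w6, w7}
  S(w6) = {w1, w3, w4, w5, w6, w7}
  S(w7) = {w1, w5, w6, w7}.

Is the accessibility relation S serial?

Serial: yes — every world has a successor (e.g. w1 S w1).

Yes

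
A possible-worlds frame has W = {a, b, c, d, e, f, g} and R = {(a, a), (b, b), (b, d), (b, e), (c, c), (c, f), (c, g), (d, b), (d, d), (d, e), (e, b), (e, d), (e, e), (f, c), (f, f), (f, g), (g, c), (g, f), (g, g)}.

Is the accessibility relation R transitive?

Transitive: yes — every two-step R-path is closed by a direct edge.

Yes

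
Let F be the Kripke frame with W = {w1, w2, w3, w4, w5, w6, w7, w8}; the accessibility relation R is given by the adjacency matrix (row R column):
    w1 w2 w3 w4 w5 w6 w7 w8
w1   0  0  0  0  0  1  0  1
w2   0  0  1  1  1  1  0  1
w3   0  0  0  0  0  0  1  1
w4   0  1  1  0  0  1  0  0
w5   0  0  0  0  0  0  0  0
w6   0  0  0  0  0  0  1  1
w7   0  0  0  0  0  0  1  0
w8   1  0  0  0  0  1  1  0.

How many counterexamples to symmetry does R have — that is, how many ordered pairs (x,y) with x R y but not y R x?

11

Enumerating: (w1,w6), (w2,w3), (w2,w5), (w2,w6), (w2,w8), (w3,w7), (w3,w8), (w4,w3), (w4,w6), (w6,w7), (w8,w7).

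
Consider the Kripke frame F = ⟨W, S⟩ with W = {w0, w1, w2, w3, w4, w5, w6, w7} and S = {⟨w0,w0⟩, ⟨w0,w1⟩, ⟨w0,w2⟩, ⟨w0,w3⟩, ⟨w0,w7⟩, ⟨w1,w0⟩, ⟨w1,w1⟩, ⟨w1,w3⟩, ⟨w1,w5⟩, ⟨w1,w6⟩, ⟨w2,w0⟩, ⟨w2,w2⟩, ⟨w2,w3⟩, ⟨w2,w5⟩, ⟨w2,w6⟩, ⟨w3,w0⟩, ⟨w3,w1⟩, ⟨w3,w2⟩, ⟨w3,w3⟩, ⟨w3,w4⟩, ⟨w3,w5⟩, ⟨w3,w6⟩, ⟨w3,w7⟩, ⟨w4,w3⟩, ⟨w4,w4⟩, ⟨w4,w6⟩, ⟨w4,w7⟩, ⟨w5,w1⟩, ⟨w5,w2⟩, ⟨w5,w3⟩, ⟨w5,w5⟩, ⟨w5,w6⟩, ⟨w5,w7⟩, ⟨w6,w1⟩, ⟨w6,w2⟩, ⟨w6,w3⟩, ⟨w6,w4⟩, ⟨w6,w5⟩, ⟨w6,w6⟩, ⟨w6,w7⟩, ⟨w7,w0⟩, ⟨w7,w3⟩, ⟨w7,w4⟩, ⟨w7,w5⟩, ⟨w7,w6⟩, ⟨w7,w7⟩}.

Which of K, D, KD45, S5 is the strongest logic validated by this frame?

Serial (axiom D): yes — every world has a successor (e.g. w0 S w0).
Euclidean (axiom 5): no — w0 S w1 and w0 S w2, but not w1 S w2.
Transitive (axiom 4): no — w0 S w1 and w1 S w5, but not w0 S w5.
Reflexive (axiom T): yes — every world is S-related to itself.
So F validates K, D; KD45 would additionally require S to be Euclidean and transitive. The strongest is D.

D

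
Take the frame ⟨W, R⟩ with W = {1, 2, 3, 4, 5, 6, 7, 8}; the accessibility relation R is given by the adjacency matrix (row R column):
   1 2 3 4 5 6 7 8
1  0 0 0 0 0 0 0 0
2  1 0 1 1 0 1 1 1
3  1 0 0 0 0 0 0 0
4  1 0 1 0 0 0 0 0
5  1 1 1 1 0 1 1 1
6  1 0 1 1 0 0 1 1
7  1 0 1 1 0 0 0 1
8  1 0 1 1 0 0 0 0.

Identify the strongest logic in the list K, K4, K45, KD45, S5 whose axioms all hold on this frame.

Transitive (axiom 4): yes — every two-step R-path is closed by a direct edge.
Euclidean (axiom 5): no — 2 R 1 and 2 R 3, but not 1 R 3.
Serial (axiom D): no — 1 has no R-successor.
Reflexive (axiom T): no — 1 is not related to itself.
So F validates K, K4; K45 would additionally require R to be Euclidean. The strongest is K4.

K4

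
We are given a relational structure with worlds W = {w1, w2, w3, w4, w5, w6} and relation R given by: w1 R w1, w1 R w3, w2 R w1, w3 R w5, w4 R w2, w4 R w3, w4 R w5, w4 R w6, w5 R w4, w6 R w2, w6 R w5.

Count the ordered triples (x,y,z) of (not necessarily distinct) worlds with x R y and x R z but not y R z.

21

Enumerating: (w1,w3,w1), (w1,w3,w3), (w3,w5,w5), (w4,w2,w2), (w4,w2,w3), (w4,w2,w5), (w4,w2,w6), (w4,w3,w2), (w4,w3,w3), (w4,w3,w6), (w4,w5,w2), (w4,w5,w3), … and 9 more.
Total: 21.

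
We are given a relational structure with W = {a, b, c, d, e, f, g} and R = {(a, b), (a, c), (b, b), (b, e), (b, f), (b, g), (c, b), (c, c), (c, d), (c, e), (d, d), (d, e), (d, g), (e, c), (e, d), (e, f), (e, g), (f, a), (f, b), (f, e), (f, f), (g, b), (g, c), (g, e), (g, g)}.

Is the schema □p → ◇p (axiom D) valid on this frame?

By correspondence theory, D is valid on a frame iff R is serial.
Serial: yes — every world has a successor (e.g. a R b).

Yes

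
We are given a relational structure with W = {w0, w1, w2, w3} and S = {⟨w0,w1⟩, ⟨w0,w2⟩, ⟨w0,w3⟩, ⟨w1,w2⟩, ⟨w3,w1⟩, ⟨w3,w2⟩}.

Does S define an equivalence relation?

No

Reflexive: no — w0 is not related to itself.
Symmetric: no — w0 S w1 but not w1 S w0.
Transitive: yes — every two-step S-path is closed by a direct edge.
So S is not an equivalence relation.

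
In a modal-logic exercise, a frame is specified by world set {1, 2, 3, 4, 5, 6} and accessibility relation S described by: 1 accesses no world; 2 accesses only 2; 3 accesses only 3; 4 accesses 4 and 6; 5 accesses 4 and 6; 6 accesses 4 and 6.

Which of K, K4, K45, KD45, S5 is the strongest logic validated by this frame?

K45

Transitive (axiom 4): yes — every two-step S-path is closed by a direct edge.
Euclidean (axiom 5): yes — any two successors of a common world are S-related.
Serial (axiom D): no — 1 has no S-successor.
Reflexive (axiom T): no — 1 is not related to itself.
So F validates K, K4, K45; KD45 would additionally require S to be serial. The strongest is K45.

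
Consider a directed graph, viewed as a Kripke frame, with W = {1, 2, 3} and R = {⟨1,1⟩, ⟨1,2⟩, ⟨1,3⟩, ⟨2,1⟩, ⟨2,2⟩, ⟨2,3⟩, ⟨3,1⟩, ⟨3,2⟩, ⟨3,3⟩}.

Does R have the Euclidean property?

Euclidean: yes — any two successors of a common world are R-related.

Yes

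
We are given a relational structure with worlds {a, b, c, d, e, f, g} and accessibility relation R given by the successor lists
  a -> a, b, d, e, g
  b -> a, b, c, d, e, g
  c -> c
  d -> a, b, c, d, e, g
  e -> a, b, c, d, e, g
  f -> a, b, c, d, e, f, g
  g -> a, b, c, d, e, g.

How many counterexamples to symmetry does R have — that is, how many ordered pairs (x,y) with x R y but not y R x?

Enumerating: (b,c), (d,c), (e,c), (f,a), (f,b), (f,c), (f,d), (f,e), (f,g), (g,c).

10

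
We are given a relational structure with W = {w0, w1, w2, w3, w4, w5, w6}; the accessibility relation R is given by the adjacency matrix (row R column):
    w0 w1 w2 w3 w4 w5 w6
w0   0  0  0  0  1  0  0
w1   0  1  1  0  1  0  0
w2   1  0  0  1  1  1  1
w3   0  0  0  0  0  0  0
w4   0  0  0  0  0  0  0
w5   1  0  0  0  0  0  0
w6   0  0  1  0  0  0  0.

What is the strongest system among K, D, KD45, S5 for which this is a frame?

K

Serial (axiom D): no — w3 has no R-successor.
Euclidean (axiom 5): no — w1 R w4 and w1 R w2, but not w4 R w2.
Transitive (axiom 4): no — w1 R w2 and w2 R w0, but not w1 R w0.
Reflexive (axiom T): no — w0 is not related to itself.
So F validates K; D would additionally require R to be serial. The strongest is K.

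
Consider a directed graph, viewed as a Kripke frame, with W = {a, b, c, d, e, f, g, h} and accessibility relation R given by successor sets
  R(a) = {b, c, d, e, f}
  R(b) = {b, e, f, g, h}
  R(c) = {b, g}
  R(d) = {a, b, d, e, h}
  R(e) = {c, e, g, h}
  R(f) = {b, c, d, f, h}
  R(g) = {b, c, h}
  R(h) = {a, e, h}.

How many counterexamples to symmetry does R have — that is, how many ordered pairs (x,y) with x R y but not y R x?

17

Enumerating: (a,b), (a,c), (a,e), (a,f), (b,e), (b,h), (c,b), (d,b), (d,e), (d,h), (e,c), (e,g), (f,c), (f,d), (f,h), (g,h), (h,a).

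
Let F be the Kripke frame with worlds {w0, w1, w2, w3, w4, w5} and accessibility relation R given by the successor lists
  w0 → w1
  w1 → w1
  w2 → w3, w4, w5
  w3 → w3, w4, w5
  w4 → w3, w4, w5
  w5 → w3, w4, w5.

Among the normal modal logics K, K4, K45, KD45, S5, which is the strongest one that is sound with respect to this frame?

Transitive (axiom 4): yes — every two-step R-path is closed by a direct edge.
Euclidean (axiom 5): yes — any two successors of a common world are R-related.
Serial (axiom D): yes — every world has a successor (e.g. w0 R w1).
Reflexive (axiom T): no — w0 is not related to itself.
So F validates K, K4, K45, KD45; S5 would additionally require R to be reflexive. The strongest is KD45.

KD45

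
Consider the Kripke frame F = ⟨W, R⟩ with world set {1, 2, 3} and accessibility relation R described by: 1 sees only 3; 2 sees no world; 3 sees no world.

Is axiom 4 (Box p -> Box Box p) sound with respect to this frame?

Axiom 4 corresponds to the accessibility relation being transitive.
Transitive: yes — every two-step R-path is closed by a direct edge.

Yes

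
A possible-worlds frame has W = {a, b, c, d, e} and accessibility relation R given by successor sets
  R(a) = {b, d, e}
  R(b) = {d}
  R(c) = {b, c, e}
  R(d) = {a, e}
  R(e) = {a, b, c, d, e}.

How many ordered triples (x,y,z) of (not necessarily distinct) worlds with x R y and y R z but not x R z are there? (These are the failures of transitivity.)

Enumerating: (a,d,a), (a,e,a), (a,e,c), (b,d,a), (b,d,e), (c,b,d), (c,e,a), (c,e,d), (d,a,b), (d,a,d), (d,e,b), (d,e,c), (d,e,d).

13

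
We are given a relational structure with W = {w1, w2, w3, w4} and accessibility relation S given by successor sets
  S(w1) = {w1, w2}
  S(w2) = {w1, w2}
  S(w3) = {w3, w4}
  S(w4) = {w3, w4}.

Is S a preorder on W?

Yes

Reflexive: yes — every world is S-related to itself.
Transitive: yes — every two-step S-path is closed by a direct edge.
So S is a preorder.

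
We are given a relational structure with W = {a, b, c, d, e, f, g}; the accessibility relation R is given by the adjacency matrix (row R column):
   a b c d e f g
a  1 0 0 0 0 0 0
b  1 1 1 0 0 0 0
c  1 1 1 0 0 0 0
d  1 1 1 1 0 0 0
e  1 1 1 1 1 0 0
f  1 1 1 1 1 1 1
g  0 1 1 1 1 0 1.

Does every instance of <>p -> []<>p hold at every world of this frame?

No

By correspondence theory, 5 is valid on a frame iff R is Euclidean.
Euclidean: no — b R a and b R c, but not a R c.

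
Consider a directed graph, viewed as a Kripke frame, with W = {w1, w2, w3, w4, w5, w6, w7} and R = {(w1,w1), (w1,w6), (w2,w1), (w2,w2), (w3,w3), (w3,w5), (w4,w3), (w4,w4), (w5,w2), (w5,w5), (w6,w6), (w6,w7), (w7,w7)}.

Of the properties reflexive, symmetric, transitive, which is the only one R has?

reflexive

Reflexive: yes — every world is R-related to itself.
Symmetric: no — w1 R w6 but not w6 R w1.
Transitive: no — w1 R w6 and w6 R w7, but not w1 R w7.
Only reflexive holds.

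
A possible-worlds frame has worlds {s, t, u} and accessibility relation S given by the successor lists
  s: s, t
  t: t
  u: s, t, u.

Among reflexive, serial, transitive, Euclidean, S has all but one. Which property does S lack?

Euclidean

Reflexive: yes — every world is S-related to itself.
Serial: yes — every world has a successor (e.g. s S s).
Transitive: yes — every two-step S-path is closed by a direct edge.
Euclidean: no — u S t and u S s, but not t S s.
Only Euclidean fails.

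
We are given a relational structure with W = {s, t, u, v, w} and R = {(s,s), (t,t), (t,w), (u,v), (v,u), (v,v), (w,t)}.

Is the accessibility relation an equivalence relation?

Reflexive: no — u is not related to itself.
Symmetric: yes — every pair in R has its reverse in R.
Transitive: no — u R v and v R u, but not u R u.
So R is not an equivalence relation.

No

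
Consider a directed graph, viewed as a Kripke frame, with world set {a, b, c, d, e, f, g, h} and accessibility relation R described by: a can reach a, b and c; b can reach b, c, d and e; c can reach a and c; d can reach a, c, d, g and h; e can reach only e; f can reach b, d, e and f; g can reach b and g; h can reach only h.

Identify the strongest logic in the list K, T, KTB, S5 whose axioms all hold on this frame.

Reflexive (axiom T): yes — every world is R-related to itself.
Symmetric (axiom B): no — a R b but not b R a.
Euclidean (axiom 5): no — a R c and a R b, but not c R b.
So F validates K, T; KTB would additionally require R to be symmetric. The strongest is T.

T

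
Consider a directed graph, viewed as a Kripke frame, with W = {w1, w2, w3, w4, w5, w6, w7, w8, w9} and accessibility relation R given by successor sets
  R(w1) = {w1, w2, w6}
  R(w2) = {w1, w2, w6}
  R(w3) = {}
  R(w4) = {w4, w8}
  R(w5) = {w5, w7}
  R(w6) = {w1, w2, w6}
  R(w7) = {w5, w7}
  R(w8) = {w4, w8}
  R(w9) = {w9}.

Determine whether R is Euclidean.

Yes

Euclidean: yes — any two successors of a common world are R-related.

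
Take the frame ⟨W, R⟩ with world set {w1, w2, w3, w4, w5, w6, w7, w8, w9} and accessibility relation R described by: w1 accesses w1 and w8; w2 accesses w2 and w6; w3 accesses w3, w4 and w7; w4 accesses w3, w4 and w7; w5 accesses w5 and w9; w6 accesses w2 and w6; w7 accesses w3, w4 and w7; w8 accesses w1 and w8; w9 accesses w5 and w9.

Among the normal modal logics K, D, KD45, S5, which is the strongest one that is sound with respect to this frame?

S5

Serial (axiom D): yes — every world has a successor (e.g. w1 R w1).
Euclidean (axiom 5): yes — any two successors of a common world are R-related.
Transitive (axiom 4): yes — every two-step R-path is closed by a direct edge.
Reflexive (axiom T): yes — every world is R-related to itself.
So F validates K, D, KD45, S5. The strongest is S5.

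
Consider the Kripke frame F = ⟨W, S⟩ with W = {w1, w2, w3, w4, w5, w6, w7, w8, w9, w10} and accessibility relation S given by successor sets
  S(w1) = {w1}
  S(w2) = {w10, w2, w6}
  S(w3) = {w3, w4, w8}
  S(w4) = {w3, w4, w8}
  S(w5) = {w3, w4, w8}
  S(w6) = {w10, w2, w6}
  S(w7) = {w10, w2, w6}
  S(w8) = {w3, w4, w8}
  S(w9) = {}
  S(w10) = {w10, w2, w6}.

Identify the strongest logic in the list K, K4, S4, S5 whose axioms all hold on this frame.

Transitive (axiom 4): yes — every two-step S-path is closed by a direct edge.
Reflexive (axiom T): no — w5 is not related to itself.
Euclidean (axiom 5): yes — any two successors of a common world are S-related.
So F validates K, K4; S4 would additionally require S to be reflexive. The strongest is K4.

K4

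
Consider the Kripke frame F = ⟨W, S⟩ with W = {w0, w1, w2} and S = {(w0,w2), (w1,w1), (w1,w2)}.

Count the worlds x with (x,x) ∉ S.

Enumerating: w0, w2.

2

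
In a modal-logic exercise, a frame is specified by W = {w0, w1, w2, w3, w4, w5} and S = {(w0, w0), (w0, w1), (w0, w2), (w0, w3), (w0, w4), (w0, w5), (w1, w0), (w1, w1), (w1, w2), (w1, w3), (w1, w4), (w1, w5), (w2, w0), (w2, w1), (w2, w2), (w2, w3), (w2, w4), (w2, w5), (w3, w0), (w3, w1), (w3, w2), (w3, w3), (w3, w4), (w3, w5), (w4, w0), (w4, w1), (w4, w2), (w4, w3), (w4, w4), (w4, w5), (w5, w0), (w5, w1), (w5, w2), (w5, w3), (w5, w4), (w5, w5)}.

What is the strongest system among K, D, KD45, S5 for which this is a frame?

Serial (axiom D): yes — every world has a successor (e.g. w0 S w0).
Euclidean (axiom 5): yes — any two successors of a common world are S-related.
Transitive (axiom 4): yes — every two-step S-path is closed by a direct edge.
Reflexive (axiom T): yes — every world is S-related to itself.
So F validates K, D, KD45, S5. The strongest is S5.

S5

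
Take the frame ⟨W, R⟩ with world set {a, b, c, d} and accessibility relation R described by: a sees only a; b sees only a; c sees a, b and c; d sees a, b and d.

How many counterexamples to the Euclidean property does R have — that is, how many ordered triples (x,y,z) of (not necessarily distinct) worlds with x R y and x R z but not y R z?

8

Enumerating: (c,a,b), (c,a,c), (c,b,b), (c,b,c), (d,a,b), (d,a,d), (d,b,b), (d,b,d).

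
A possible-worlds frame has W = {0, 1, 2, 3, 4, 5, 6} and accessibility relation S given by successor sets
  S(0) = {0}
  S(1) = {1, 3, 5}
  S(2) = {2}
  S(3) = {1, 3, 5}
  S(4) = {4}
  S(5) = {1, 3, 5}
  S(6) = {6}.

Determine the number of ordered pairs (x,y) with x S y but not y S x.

0

S is symmetric; there are no such tuples.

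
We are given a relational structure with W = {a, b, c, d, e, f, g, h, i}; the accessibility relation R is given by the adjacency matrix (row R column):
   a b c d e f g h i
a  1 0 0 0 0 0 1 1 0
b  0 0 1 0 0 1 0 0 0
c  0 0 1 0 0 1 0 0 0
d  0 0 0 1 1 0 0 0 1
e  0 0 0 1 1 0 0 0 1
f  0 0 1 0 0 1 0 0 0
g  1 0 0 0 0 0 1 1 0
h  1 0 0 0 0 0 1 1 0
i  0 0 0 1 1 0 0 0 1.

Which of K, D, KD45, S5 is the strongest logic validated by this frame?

Serial (axiom D): yes — every world has a successor (e.g. a R a).
Euclidean (axiom 5): yes — any two successors of a common world are R-related.
Transitive (axiom 4): yes — every two-step R-path is closed by a direct edge.
Reflexive (axiom T): no — b is not related to itself.
So F validates K, D, KD45; S5 would additionally require R to be reflexive. The strongest is KD45.

KD45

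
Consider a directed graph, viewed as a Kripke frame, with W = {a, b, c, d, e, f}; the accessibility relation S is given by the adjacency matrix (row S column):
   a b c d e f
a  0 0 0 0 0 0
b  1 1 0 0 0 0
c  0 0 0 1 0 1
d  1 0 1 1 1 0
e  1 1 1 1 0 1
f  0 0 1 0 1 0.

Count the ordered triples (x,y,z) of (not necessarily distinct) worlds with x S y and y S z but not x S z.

Enumerating: (c,d,a), (c,d,c), (c,d,e), (c,f,c), (c,f,e), (d,c,f), (d,e,b), (d,e,f), (e,d,e), (e,f,e), (f,c,d), (f,c,f), (f,e,a), (f,e,b), (f,e,d), (f,e,f).

16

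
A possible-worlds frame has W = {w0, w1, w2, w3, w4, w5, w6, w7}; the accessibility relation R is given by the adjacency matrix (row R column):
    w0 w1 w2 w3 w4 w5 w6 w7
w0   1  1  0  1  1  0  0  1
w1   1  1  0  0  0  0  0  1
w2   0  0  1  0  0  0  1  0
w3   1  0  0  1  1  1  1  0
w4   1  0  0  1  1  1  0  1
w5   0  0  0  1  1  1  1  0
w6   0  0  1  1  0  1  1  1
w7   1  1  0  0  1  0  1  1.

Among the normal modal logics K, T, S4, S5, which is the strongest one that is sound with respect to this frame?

T

Reflexive (axiom T): yes — every world is R-related to itself.
Transitive (axiom 4): no — w0 R w3 and w3 R w5, but not w0 R w5.
Euclidean (axiom 5): no — w0 R w1 and w0 R w3, but not w1 R w3.
So F validates K, T; S4 would additionally require R to be transitive. The strongest is T.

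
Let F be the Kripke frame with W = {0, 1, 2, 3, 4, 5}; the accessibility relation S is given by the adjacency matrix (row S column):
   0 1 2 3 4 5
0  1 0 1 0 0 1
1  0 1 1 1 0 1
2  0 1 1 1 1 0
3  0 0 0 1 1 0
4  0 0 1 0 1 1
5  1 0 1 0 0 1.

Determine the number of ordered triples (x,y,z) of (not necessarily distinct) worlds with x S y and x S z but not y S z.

Enumerating: (0,2,0), (0,2,5), (1,2,5), (1,3,1), (1,3,2), (1,3,5), (1,5,1), (1,5,3), (2,1,4), (2,3,1), (2,3,2), (2,4,1), (2,4,3), (3,4,3), (4,2,5), (4,5,4), (5,2,0), (5,2,5).

18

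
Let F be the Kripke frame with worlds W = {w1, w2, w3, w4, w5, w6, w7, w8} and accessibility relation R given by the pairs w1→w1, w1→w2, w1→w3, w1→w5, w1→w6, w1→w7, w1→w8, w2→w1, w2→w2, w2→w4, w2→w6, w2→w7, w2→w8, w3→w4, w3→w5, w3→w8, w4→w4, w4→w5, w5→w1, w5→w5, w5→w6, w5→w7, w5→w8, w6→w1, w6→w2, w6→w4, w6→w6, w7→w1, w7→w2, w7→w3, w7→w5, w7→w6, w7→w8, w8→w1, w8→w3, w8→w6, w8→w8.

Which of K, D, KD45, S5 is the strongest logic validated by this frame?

D

Serial (axiom D): yes — every world has a successor (e.g. w1 R w1).
Euclidean (axiom 5): no — w1 R w2 and w1 R w3, but not w2 R w3.
Transitive (axiom 4): no — w1 R w2 and w2 R w4, but not w1 R w4.
Reflexive (axiom T): no — w3 is not related to itself.
So F validates K, D; KD45 would additionally require R to be Euclidean and transitive. The strongest is D.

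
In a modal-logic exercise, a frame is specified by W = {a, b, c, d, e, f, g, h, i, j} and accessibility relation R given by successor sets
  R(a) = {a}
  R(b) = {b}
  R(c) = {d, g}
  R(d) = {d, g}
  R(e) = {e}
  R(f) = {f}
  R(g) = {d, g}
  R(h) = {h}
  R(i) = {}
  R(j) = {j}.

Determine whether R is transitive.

Yes

Transitive: yes — every two-step R-path is closed by a direct edge.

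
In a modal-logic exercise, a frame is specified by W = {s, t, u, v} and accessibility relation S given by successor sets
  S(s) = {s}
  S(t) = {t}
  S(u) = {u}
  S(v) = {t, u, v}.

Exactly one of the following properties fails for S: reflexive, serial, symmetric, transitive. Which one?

Reflexive: yes — every world is S-related to itself.
Serial: yes — every world has a successor (e.g. s S s).
Symmetric: no — v S t but not t S v.
Transitive: yes — every two-step S-path is closed by a direct edge.
Only symmetric fails.

symmetric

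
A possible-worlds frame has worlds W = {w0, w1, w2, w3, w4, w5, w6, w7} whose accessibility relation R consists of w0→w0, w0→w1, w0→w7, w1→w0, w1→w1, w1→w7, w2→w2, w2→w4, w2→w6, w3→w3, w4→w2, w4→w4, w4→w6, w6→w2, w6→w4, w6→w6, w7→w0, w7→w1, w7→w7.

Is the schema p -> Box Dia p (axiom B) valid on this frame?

By correspondence theory, B is valid on a frame iff R is symmetric.
Symmetric: yes — every pair in R has its reverse in R.

Yes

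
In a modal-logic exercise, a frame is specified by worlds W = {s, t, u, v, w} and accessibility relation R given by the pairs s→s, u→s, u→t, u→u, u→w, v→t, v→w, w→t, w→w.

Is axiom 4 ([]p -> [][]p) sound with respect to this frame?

Yes

The schema 4 characterises exactly the transitive frames.
Transitive: yes — every two-step R-path is closed by a direct edge.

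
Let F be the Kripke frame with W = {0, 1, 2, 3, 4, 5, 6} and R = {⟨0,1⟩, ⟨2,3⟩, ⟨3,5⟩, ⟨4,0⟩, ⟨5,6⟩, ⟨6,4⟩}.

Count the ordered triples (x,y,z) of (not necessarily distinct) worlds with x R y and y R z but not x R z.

5

Enumerating: (2,3,5), (3,5,6), (4,0,1), (5,6,4), (6,4,0).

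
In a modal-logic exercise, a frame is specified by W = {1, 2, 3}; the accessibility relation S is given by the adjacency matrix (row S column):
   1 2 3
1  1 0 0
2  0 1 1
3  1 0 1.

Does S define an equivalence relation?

No

Reflexive: yes — every world is S-related to itself.
Symmetric: no — 2 S 3 but not 3 S 2.
Transitive: no — 2 S 3 and 3 S 1, but not 2 S 1.
So S is not an equivalence relation.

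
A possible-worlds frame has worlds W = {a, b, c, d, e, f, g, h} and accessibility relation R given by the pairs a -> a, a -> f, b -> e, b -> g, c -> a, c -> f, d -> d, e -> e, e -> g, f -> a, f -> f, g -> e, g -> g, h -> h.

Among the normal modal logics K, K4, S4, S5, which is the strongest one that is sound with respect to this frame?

K4

Transitive (axiom 4): yes — every two-step R-path is closed by a direct edge.
Reflexive (axiom T): no — b is not related to itself.
Euclidean (axiom 5): yes — any two successors of a common world are R-related.
So F validates K, K4; S4 would additionally require R to be reflexive. The strongest is K4.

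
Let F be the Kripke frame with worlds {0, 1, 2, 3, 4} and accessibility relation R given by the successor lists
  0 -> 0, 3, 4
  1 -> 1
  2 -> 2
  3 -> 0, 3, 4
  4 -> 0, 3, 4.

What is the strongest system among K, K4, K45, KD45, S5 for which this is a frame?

S5

Transitive (axiom 4): yes — every two-step R-path is closed by a direct edge.
Euclidean (axiom 5): yes — any two successors of a common world are R-related.
Serial (axiom D): yes — every world has a successor (e.g. 0 R 0).
Reflexive (axiom T): yes — every world is R-related to itself.
So F validates K, K4, K45, KD45, S5. The strongest is S5.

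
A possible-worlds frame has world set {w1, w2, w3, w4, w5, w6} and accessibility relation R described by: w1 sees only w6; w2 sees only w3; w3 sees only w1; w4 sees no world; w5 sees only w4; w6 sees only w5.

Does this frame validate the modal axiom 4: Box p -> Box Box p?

No

Axiom 4 corresponds to the accessibility relation being transitive.
Transitive: no — w1 R w6 and w6 R w5, but not w1 R w5.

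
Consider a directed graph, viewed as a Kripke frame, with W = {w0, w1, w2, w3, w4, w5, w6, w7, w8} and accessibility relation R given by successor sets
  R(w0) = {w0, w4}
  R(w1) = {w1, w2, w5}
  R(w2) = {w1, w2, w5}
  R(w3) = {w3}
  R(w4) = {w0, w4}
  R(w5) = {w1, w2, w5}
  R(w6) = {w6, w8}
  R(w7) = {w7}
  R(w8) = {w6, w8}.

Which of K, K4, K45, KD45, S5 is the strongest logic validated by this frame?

Transitive (axiom 4): yes — every two-step R-path is closed by a direct edge.
Euclidean (axiom 5): yes — any two successors of a common world are R-related.
Serial (axiom D): yes — every world has a successor (e.g. w0 R w0).
Reflexive (axiom T): yes — every world is R-related to itself.
So F validates K, K4, K45, KD45, S5. The strongest is S5.

S5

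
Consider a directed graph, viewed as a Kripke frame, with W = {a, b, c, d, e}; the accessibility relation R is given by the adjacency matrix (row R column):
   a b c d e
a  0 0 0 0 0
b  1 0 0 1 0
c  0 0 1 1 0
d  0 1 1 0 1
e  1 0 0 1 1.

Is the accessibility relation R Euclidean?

No

Euclidean: no — b R a and b R d, but not a R d.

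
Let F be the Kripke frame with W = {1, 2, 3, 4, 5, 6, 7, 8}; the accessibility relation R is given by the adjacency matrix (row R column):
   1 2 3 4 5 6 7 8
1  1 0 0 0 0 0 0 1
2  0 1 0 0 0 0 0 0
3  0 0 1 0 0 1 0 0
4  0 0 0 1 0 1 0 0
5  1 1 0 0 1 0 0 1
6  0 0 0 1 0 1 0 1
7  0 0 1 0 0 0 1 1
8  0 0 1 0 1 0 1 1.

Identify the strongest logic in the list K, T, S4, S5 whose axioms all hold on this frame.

T

Reflexive (axiom T): yes — every world is R-related to itself.
Transitive (axiom 4): no — 1 R 8 and 8 R 3, but not 1 R 3.
Euclidean (axiom 5): no — 5 R 1 and 5 R 2, but not 1 R 2.
So F validates K, T; S4 would additionally require R to be transitive. The strongest is T.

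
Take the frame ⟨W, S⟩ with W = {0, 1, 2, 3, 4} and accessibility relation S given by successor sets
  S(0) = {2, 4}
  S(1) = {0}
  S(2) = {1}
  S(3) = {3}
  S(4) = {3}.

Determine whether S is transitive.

Transitive: no — 0 S 2 and 2 S 1, but not 0 S 1.

No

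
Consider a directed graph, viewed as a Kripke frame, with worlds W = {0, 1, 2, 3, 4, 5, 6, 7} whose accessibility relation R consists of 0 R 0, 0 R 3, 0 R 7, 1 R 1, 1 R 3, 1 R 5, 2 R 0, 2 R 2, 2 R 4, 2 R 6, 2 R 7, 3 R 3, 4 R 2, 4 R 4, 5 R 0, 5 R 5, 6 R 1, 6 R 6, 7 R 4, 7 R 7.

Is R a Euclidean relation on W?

Euclidean: no — 0 R 3 and 0 R 7, but not 3 R 7.

No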